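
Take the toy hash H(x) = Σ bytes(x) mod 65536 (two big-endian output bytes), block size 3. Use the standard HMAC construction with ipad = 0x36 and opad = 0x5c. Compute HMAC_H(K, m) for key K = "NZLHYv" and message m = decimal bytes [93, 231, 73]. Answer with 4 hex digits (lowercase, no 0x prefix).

0147

Key "NZLHYv" = 4e 5a 4c 48 59 76 is 6 bytes > B = 3, so hash it first: H(key) = 02 0b, then zero-pad to 3 bytes: K' = 02 0b 00.
K' ⊕ ipad = 34 3d 36.  K' ⊕ opad = 5e 57 5c.
Inner input = (K'⊕ipad) ∥ m = 34 3d 36 ∥ 5d e7 49.
Inner hash: sum = 52+61+54+93+231+73 = 564 → 02 34.
Outer input = (K'⊕opad) ∥ inner = 5e 57 5c ∥ 02 34.
Outer hash (tag): sum = 94+87+92+2+52 = 327 → 01 47.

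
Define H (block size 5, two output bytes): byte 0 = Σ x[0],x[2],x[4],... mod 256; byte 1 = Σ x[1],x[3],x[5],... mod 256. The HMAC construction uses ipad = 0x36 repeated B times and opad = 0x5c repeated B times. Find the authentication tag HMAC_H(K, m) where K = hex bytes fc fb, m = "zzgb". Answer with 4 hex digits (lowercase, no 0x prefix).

3c15

Key hex bytes fc fb is 2 bytes ≤ B = 5; zero-pad to 5 bytes: K' = fc fb 00 00 00.
K' ⊕ ipad = ca cd 36 36 36.  K' ⊕ opad = a0 a7 5c 5c 5c.
Inner input = (K'⊕ipad) ∥ m = ca cd 36 36 36 ∥ 7a 7a 67 62.
Inner hash: even-index sum = 530 mod 256 = 18; odd-index sum = 484 mod 256 = 228 → 12 e4.
Outer input = (K'⊕opad) ∥ inner = a0 a7 5c 5c 5c ∥ 12 e4.
Outer hash (tag): even-index sum = 572 mod 256 = 60; odd-index sum = 277 mod 256 = 21 → 3c 15.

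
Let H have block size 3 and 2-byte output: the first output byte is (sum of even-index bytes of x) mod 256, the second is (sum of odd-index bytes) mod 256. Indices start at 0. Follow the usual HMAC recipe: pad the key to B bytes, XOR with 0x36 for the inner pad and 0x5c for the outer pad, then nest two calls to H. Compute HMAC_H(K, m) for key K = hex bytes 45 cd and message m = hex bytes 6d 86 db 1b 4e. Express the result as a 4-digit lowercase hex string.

Key hex bytes 45 cd is 2 bytes ≤ B = 3; zero-pad to 3 bytes: K' = 45 cd 00.
K' ⊕ ipad = 73 fb 36.  K' ⊕ opad = 19 91 5c.
Inner input = (K'⊕ipad) ∥ m = 73 fb 36 ∥ 6d 86 db 1b 4e.
Inner hash: even-index sum = 330 mod 256 = 74; odd-index sum = 657 mod 256 = 145 → 4a 91.
Outer input = (K'⊕opad) ∥ inner = 19 91 5c ∥ 4a 91.
Outer hash (tag): even-index sum = 262 mod 256 = 6; odd-index sum = 219 mod 256 = 219 → 06 db.

06db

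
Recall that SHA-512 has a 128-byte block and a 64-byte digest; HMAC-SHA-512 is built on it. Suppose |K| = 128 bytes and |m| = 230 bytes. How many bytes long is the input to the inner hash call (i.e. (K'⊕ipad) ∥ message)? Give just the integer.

Key is 128 ≤ 128 bytes, zero-padded: |K'| = 128.
Inner input = (K'⊕ipad) ∥ m → 128 + 230 = 358 bytes.

358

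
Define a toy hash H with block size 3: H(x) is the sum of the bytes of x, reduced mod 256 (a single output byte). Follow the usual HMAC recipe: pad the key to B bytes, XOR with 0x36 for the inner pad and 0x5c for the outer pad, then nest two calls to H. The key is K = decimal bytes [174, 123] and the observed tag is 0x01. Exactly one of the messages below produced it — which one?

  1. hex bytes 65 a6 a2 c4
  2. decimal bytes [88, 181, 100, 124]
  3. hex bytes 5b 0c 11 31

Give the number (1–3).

Key decimal bytes [174, 123] = ae 7b is 2 bytes ≤ B = 3; zero-pad to 3 bytes: K' = ae 7b 00.
K' ⊕ ipad = 98 4d 36; K' ⊕ opad = f2 27 5c.
m1: inner = H(98 4d 36 65 a6 a2 c4) = 8c; tag = H(f2 27 5c 8c) = 01 ← matches
m2: inner = H(98 4d 36 58 b5 64 7c) = 08; tag = H(f2 27 5c 08) = 7d
m3: inner = H(98 4d 36 5b 0c 11 31) = c4; tag = H(f2 27 5c c4) = 39

1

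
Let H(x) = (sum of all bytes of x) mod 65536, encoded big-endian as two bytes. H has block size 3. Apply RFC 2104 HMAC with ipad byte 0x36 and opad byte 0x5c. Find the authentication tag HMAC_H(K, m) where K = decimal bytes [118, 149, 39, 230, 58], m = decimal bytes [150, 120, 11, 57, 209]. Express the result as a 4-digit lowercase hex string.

Key decimal bytes [118, 149, 39, 230, 58] = 76 95 27 e6 3a is 5 bytes > B = 3, so hash it first: H(key) = 02 52, then zero-pad to 3 bytes: K' = 02 52 00.
K' ⊕ ipad = 34 64 36.  K' ⊕ opad = 5e 0e 5c.
Inner input = (K'⊕ipad) ∥ m = 34 64 36 ∥ 96 78 0b 39 d1.
Inner hash: sum = 52+100+54+150+120+11+57+209 = 753 → 02 f1.
Outer input = (K'⊕opad) ∥ inner = 5e 0e 5c ∥ 02 f1.
Outer hash (tag): sum = 94+14+92+2+241 = 443 → 01 bb.

01bb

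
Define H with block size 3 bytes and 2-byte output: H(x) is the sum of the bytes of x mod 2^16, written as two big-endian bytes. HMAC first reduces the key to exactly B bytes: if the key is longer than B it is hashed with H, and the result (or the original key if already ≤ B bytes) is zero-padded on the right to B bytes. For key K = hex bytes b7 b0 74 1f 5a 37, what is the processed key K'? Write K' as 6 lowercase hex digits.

|K| = 6 > B = 3, so first hash the key.
H(K): sum = 183+176+116+31+90+55 = 651 → 02 8b.
Zero-pad H(K) = 02 8b to 3 bytes: K' = 02 8b 00.

028b00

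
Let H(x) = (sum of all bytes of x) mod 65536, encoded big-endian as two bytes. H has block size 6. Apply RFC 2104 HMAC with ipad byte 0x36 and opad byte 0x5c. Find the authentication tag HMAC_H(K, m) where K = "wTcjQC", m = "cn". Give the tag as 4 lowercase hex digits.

00d8

Key "wTcjQC" = 77 54 63 6a 51 43 is exactly B = 6 bytes: K' = 77 54 63 6a 51 43.
K' ⊕ ipad = 41 62 55 5c 67 75.  K' ⊕ opad = 2b 08 3f 36 0d 1f.
Inner input = (K'⊕ipad) ∥ m = 41 62 55 5c 67 75 ∥ 63 6e.
Inner hash: sum = 65+98+85+92+103+117+99+110 = 769 → 03 01.
Outer input = (K'⊕opad) ∥ inner = 2b 08 3f 36 0d 1f ∥ 03 01.
Outer hash (tag): sum = 43+8+63+54+13+31+3+1 = 216 → 00 d8.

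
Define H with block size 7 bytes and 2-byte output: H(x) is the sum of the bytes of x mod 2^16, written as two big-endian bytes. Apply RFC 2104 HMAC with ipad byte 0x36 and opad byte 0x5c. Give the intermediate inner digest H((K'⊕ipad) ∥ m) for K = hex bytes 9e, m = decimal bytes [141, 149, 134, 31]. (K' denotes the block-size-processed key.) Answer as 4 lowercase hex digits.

03b3

Key hex bytes 9e is 1 byte ≤ B = 7; zero-pad to 7 bytes: K' = 9e 00 00 00 00 00 00.
K' ⊕ ipad = a8 36 36 36 36 36 36.
Inner input = a8 36 36 36 36 36 36 ∥ 8d 95 86 1f.
Inner hash: sum = 168+54+54+54+54+54+54+141+149+134+31 = 947 → 03 b3.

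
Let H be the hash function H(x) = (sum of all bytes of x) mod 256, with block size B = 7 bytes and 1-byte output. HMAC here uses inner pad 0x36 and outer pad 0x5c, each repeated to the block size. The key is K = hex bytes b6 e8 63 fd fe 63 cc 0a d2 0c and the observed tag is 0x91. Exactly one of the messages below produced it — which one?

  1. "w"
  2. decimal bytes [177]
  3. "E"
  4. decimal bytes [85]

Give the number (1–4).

2

Key hex bytes b6 e8 63 fd fe 63 cc 0a d2 0c is 10 bytes > B = 7, so hash it first: H(key) = 13, then zero-pad to 7 bytes: K' = 13 00 00 00 00 00 00.
K' ⊕ ipad = 25 36 36 36 36 36 36; K' ⊕ opad = 4f 5c 5c 5c 5c 5c 5c.
m1: inner = H(25 36 36 36 36 36 36 77) = e0; tag = H(4f 5c 5c 5c 5c 5c 5c e0) = 57
m2: inner = H(25 36 36 36 36 36 36 b1) = 1a; tag = H(4f 5c 5c 5c 5c 5c 5c 1a) = 91 ← matches
m3: inner = H(25 36 36 36 36 36 36 45) = ae; tag = H(4f 5c 5c 5c 5c 5c 5c ae) = 25
m4: inner = H(25 36 36 36 36 36 36 55) = be; tag = H(4f 5c 5c 5c 5c 5c 5c be) = 35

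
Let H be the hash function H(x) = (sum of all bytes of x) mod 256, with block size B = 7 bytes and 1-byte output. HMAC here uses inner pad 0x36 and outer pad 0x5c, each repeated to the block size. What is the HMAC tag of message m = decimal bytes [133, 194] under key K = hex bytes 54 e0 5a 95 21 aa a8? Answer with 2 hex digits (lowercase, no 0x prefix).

Key hex bytes 54 e0 5a 95 21 aa a8 is exactly B = 7 bytes: K' = 54 e0 5a 95 21 aa a8.
K' ⊕ ipad = 62 d6 6c a3 17 9c 9e.  K' ⊕ opad = 08 bc 06 c9 7d f6 f4.
Inner input = (K'⊕ipad) ∥ m = 62 d6 6c a3 17 9c 9e ∥ 85 c2.
Inner hash: sum = 98+214+108+163+23+156+158+133+194 = 1247; mod 256 = 223 → df.
Outer input = (K'⊕opad) ∥ inner = 08 bc 06 c9 7d f6 f4 ∥ df.
Outer hash (tag): sum = 8+188+6+201+125+246+244+223 = 1241; mod 256 = 217 → d9.

d9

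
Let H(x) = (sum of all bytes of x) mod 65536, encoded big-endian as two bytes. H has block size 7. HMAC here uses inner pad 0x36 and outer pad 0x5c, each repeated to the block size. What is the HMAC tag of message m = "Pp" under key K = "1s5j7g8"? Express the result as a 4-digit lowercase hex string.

Key "1s5j7g8" = 31 73 35 6a 37 67 38 is exactly B = 7 bytes: K' = 31 73 35 6a 37 67 38.
K' ⊕ ipad = 07 45 03 5c 01 51 0e.  K' ⊕ opad = 6d 2f 69 36 6b 3b 64.
Inner input = (K'⊕ipad) ∥ m = 07 45 03 5c 01 51 0e ∥ 50 70.
Inner hash: sum = 7+69+3+92+1+81+14+80+112 = 459 → 01 cb.
Outer input = (K'⊕opad) ∥ inner = 6d 2f 69 36 6b 3b 64 ∥ 01 cb.
Outer hash (tag): sum = 109+47+105+54+107+59+100+1+203 = 785 → 03 11.

0311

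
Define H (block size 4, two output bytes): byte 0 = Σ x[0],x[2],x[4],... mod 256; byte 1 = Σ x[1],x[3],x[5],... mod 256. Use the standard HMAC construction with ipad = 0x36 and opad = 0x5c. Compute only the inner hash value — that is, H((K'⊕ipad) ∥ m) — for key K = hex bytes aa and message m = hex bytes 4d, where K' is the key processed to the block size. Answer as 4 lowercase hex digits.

1f6c

Key hex bytes aa is 1 byte ≤ B = 4; zero-pad to 4 bytes: K' = aa 00 00 00.
K' ⊕ ipad = 9c 36 36 36.
Inner input = 9c 36 36 36 ∥ 4d.
Inner hash: even-index sum = 287 mod 256 = 31; odd-index sum = 108 mod 256 = 108 → 1f 6c.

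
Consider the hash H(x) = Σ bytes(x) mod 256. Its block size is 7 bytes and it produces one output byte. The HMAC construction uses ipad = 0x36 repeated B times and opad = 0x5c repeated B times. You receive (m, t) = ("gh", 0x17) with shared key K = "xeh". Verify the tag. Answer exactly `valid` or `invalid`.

Key "xeh" = 78 65 68 is 3 bytes ≤ B = 7; zero-pad to 7 bytes: K' = 78 65 68 00 00 00 00.
K' ⊕ ipad = 4e 53 5e 36 36 36 36; K' ⊕ opad = 24 39 34 5c 5c 5c 5c.
Inner hash: sum = 78+83+94+54+54+54+54+103+104 = 678; mod 256 = 166 → a6.
Outer hash (recomputed tag): sum = 36+57+52+92+92+92+92+166 = 679; mod 256 = 167 → a7.
Recomputed tag = a7; claimed = 17 → mismatch.

invalid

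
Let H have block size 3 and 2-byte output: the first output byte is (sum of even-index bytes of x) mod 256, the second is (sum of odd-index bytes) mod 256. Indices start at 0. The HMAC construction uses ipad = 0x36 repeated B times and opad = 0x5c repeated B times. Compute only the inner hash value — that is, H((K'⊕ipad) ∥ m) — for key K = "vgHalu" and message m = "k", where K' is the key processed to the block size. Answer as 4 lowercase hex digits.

Key "vgHalu" = 76 67 48 61 6c 75 is 6 bytes > B = 3, so hash it first: H(key) = 2a 3d, then zero-pad to 3 bytes: K' = 2a 3d 00.
K' ⊕ ipad = 1c 0b 36.
Inner input = 1c 0b 36 ∥ 6b.
Inner hash: even-index sum = 82 mod 256 = 82; odd-index sum = 118 mod 256 = 118 → 52 76.

5276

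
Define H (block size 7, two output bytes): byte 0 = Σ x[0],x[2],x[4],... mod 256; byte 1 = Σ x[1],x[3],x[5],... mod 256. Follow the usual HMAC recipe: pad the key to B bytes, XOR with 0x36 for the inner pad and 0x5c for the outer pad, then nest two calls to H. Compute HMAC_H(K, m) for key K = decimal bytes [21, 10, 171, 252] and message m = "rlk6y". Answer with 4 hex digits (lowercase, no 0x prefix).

Key decimal bytes [21, 10, 171, 252] = 15 0a ab fc is 4 bytes ≤ B = 7; zero-pad to 7 bytes: K' = 15 0a ab fc 00 00 00.
K' ⊕ ipad = 23 3c 9d ca 36 36 36.  K' ⊕ opad = 49 56 f7 a0 5c 5c 5c.
Inner input = (K'⊕ipad) ∥ m = 23 3c 9d ca 36 36 36 ∥ 72 6c 6b 36 79.
Inner hash: even-index sum = 462 mod 256 = 206; odd-index sum = 658 mod 256 = 146 → ce 92.
Outer input = (K'⊕opad) ∥ inner = 49 56 f7 a0 5c 5c 5c ∥ ce 92.
Outer hash (tag): even-index sum = 650 mod 256 = 138; odd-index sum = 544 mod 256 = 32 → 8a 20.

8a20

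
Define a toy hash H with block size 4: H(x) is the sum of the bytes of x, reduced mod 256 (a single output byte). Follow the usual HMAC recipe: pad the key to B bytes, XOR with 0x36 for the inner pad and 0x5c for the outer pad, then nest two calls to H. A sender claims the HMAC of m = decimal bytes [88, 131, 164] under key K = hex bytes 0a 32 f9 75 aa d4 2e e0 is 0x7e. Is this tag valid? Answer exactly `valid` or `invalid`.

invalid

Key hex bytes 0a 32 f9 75 aa d4 2e e0 is 8 bytes > B = 4, so hash it first: H(key) = 36, then zero-pad to 4 bytes: K' = 36 00 00 00.
K' ⊕ ipad = 00 36 36 36; K' ⊕ opad = 6a 5c 5c 5c.
Inner hash: sum = 0+54+54+54+88+131+164 = 545; mod 256 = 33 → 21.
Outer hash (recomputed tag): sum = 106+92+92+92+33 = 415; mod 256 = 159 → 9f.
Recomputed tag = 9f; claimed = 7e → mismatch.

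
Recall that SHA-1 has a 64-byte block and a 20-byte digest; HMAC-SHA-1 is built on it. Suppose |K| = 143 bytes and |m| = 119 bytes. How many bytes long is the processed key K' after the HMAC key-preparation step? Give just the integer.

Key is 143 > 64 bytes, so it is hashed to 20 bytes then zero-padded to 64: |K'| = 64.

64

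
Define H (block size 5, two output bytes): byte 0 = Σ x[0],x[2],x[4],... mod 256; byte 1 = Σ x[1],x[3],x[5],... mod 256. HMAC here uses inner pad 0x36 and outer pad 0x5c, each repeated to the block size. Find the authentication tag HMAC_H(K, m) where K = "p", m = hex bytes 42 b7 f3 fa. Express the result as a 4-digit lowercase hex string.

Key "p" = 70 is 1 byte ≤ B = 5; zero-pad to 5 bytes: K' = 70 00 00 00 00.
K' ⊕ ipad = 46 36 36 36 36.  K' ⊕ opad = 2c 5c 5c 5c 5c.
Inner input = (K'⊕ipad) ∥ m = 46 36 36 36 36 ∥ 42 b7 f3 fa.
Inner hash: even-index sum = 611 mod 256 = 99; odd-index sum = 417 mod 256 = 161 → 63 a1.
Outer input = (K'⊕opad) ∥ inner = 2c 5c 5c 5c 5c ∥ 63 a1.
Outer hash (tag): even-index sum = 389 mod 256 = 133; odd-index sum = 283 mod 256 = 27 → 85 1b.

851b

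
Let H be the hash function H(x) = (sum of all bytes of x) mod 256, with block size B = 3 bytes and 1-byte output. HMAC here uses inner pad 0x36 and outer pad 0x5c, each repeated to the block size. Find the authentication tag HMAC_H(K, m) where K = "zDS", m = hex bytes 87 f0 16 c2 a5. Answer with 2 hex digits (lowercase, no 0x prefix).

Key "zDS" = 7a 44 53 is exactly B = 3 bytes: K' = 7a 44 53.
K' ⊕ ipad = 4c 72 65.  K' ⊕ opad = 26 18 0f.
Inner input = (K'⊕ipad) ∥ m = 4c 72 65 ∥ 87 f0 16 c2 a5.
Inner hash: sum = 76+114+101+135+240+22+194+165 = 1047; mod 256 = 23 → 17.
Outer input = (K'⊕opad) ∥ inner = 26 18 0f ∥ 17.
Outer hash (tag): sum = 38+24+15+23 = 100 → 64.

64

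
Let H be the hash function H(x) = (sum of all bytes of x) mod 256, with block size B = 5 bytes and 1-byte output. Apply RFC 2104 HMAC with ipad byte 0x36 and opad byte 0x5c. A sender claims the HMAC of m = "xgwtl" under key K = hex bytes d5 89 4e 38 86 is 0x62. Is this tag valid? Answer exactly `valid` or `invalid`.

Key hex bytes d5 89 4e 38 86 is exactly B = 5 bytes: K' = d5 89 4e 38 86.
K' ⊕ ipad = e3 bf 78 0e b0; K' ⊕ opad = 89 d5 12 64 da.
Inner hash: sum = 227+191+120+14+176+120+103+119+116+108 = 1294; mod 256 = 14 → 0e.
Outer hash (recomputed tag): sum = 137+213+18+100+218+14 = 700; mod 256 = 188 → bc.
Recomputed tag = bc; claimed = 62 → mismatch.

invalid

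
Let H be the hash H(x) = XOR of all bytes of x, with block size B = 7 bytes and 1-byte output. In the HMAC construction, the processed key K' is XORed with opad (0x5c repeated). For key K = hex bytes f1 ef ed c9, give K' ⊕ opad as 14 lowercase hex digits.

Key hex bytes f1 ef ed c9 is 4 bytes ≤ B = 7; zero-pad to 7 bytes: K' = f1 ef ed c9 00 00 00.
XOR each byte with 0x5c: f1⊕5c=ad, ef⊕5c=b3, ed⊕5c=b1, c9⊕5c=95, 00⊕5c=5c, 00⊕5c=5c, 00⊕5c=5c.

adb3b1955c5c5c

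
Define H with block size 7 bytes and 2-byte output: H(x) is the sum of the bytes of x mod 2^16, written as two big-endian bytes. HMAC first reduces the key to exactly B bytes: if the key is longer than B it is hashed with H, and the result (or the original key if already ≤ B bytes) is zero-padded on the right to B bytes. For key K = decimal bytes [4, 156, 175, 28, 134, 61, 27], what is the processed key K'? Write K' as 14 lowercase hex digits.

Key decimal bytes [4, 156, 175, 28, 134, 61, 27] = 04 9c af 1c 86 3d 1b is exactly B = 7 bytes: K' = 04 9c af 1c 86 3d 1b.

049caf1c863d1b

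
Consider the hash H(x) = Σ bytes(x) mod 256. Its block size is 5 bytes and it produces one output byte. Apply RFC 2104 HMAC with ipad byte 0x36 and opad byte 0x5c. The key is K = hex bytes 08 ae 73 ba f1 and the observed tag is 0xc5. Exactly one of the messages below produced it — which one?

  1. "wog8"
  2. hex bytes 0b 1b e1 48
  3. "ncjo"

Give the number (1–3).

Key hex bytes 08 ae 73 ba f1 is exactly B = 5 bytes: K' = 08 ae 73 ba f1.
K' ⊕ ipad = 3e 98 45 8c c7; K' ⊕ opad = 54 f2 2f e6 ad.
m1: inner = H(3e 98 45 8c c7 77 6f 67 38) = f3; tag = H(54 f2 2f e6 ad f3) = fb
m2: inner = H(3e 98 45 8c c7 0b 1b e1 48) = bd; tag = H(54 f2 2f e6 ad bd) = c5 ← matches
m3: inner = H(3e 98 45 8c c7 6e 63 6a 6f) = 18; tag = H(54 f2 2f e6 ad 18) = 20

2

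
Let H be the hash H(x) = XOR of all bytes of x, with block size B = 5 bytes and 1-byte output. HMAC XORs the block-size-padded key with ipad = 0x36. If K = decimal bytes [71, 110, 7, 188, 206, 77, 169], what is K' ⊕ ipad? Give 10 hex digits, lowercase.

Key decimal bytes [71, 110, 7, 188, 206, 77, 169] = 47 6e 07 bc ce 4d a9 is 7 bytes > B = 5, so hash it first: H(key) = b8, then zero-pad to 5 bytes: K' = b8 00 00 00 00.
XOR each byte with 0x36: b8⊕36=8e, 00⊕36=36, 00⊕36=36, 00⊕36=36, 00⊕36=36.

8e36363636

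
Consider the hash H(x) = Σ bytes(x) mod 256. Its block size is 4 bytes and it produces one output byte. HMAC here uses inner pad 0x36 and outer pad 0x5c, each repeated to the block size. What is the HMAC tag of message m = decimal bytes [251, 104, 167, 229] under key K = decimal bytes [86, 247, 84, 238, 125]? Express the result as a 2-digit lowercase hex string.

2f

Key decimal bytes [86, 247, 84, 238, 125] = 56 f7 54 ee 7d is 5 bytes > B = 4, so hash it first: H(key) = 0c, then zero-pad to 4 bytes: K' = 0c 00 00 00.
K' ⊕ ipad = 3a 36 36 36.  K' ⊕ opad = 50 5c 5c 5c.
Inner input = (K'⊕ipad) ∥ m = 3a 36 36 36 ∥ fb 68 a7 e5.
Inner hash: sum = 58+54+54+54+251+104+167+229 = 971; mod 256 = 203 → cb.
Outer input = (K'⊕opad) ∥ inner = 50 5c 5c 5c ∥ cb.
Outer hash (tag): sum = 80+92+92+92+203 = 559; mod 256 = 47 → 2f.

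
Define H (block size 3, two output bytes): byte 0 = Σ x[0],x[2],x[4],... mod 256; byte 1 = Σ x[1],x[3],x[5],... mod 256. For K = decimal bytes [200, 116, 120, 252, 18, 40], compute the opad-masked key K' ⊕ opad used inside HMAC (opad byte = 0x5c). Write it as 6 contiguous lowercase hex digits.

Key decimal bytes [200, 116, 120, 252, 18, 40] = c8 74 78 fc 12 28 is 6 bytes > B = 3, so hash it first: H(key) = 52 98, then zero-pad to 3 bytes: K' = 52 98 00.
XOR each byte with 0x5c: 52⊕5c=0e, 98⊕5c=c4, 00⊕5c=5c.

0ec45c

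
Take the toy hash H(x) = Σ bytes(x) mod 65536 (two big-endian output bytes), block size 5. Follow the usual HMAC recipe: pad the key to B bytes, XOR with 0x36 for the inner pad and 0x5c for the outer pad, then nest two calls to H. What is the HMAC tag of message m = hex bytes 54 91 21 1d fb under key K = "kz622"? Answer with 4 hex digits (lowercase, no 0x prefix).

Key "kz622" = 6b 7a 36 32 32 is exactly B = 5 bytes: K' = 6b 7a 36 32 32.
K' ⊕ ipad = 5d 4c 00 04 04.  K' ⊕ opad = 37 26 6a 6e 6e.
Inner input = (K'⊕ipad) ∥ m = 5d 4c 00 04 04 ∥ 54 91 21 1d fb.
Inner hash: sum = 93+76+0+4+4+84+145+33+29+251 = 719 → 02 cf.
Outer input = (K'⊕opad) ∥ inner = 37 26 6a 6e 6e ∥ 02 cf.
Outer hash (tag): sum = 55+38+106+110+110+2+207 = 628 → 02 74.

0274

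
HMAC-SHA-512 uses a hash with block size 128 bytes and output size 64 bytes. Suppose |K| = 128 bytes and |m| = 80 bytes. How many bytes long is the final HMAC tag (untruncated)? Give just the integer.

The tag is one SHA-512 digest: 64 bytes.

64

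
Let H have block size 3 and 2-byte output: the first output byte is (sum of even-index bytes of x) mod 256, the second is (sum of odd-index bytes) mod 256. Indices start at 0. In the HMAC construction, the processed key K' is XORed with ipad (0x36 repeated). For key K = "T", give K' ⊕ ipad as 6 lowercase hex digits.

623636

Key "T" = 54 is 1 byte ≤ B = 3; zero-pad to 3 bytes: K' = 54 00 00.
XOR each byte with 0x36: 54⊕36=62, 00⊕36=36, 00⊕36=36.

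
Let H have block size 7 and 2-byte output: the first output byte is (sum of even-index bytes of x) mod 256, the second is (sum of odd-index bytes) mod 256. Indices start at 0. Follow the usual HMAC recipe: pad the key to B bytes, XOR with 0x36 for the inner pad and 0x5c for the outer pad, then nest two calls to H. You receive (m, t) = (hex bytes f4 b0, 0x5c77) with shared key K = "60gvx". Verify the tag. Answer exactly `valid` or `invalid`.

Key "60gvx" = 36 30 67 76 78 is 5 bytes ≤ B = 7; zero-pad to 7 bytes: K' = 36 30 67 76 78 00 00.
K' ⊕ ipad = 00 06 51 40 4e 36 36; K' ⊕ opad = 6a 6c 3b 2a 24 5c 5c.
Inner hash: even-index sum = 389 mod 256 = 133; odd-index sum = 368 mod 256 = 112 → 85 70.
Outer hash (recomputed tag): even-index sum = 405 mod 256 = 149; odd-index sum = 375 mod 256 = 119 → 95 77.
Recomputed tag = 9577; claimed = 5c77 → mismatch.

invalid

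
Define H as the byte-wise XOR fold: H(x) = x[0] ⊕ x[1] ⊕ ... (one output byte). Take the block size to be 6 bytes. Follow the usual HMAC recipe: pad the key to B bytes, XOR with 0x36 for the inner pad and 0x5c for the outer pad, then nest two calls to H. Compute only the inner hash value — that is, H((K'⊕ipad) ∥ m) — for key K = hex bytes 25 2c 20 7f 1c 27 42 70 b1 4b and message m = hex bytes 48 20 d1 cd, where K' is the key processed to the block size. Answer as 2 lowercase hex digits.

d1

Key hex bytes 25 2c 20 7f 1c 27 42 70 b1 4b is 10 bytes > B = 6, so hash it first: H(key) = a5, then zero-pad to 6 bytes: K' = a5 00 00 00 00 00.
K' ⊕ ipad = 93 36 36 36 36 36.
Inner input = 93 36 36 36 36 36 ∥ 48 20 d1 cd.
Inner hash: XOR 93⊕36⊕36⊕36⊕36⊕36⊕48⊕20⊕d1⊕cd = d1.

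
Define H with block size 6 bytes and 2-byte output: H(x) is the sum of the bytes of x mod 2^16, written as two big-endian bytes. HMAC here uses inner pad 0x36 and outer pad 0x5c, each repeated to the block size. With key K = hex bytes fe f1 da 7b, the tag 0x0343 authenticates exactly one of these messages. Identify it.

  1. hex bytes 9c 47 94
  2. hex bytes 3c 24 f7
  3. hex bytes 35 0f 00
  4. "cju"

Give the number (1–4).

Key hex bytes fe f1 da 7b is 4 bytes ≤ B = 6; zero-pad to 6 bytes: K' = fe f1 da 7b 00 00.
K' ⊕ ipad = c8 c7 ec 4d 36 36; K' ⊕ opad = a2 ad 86 27 5c 5c.
m1: inner = H(c8 c7 ec 4d 36 36 9c 47 94) = 04 ab; tag = H(a2 ad 86 27 5c 5c 04 ab) = 0363
m2: inner = H(c8 c7 ec 4d 36 36 3c 24 f7) = 04 8b; tag = H(a2 ad 86 27 5c 5c 04 8b) = 0343 ← matches
m3: inner = H(c8 c7 ec 4d 36 36 35 0f 00) = 03 78; tag = H(a2 ad 86 27 5c 5c 03 78) = 032f
m4: inner = H(c8 c7 ec 4d 36 36 63 6a 75) = 04 76; tag = H(a2 ad 86 27 5c 5c 04 76) = 032e

2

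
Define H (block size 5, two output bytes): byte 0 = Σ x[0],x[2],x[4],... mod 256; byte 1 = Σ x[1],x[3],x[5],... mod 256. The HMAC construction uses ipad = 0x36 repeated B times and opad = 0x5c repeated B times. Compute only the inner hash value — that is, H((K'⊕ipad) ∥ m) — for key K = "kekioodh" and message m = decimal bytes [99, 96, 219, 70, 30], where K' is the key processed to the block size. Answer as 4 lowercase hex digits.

b125

Key "kekioodh" = 6b 65 6b 69 6f 6f 64 68 is 8 bytes > B = 5, so hash it first: H(key) = a9 a5, then zero-pad to 5 bytes: K' = a9 a5 00 00 00.
K' ⊕ ipad = 9f 93 36 36 36.
Inner input = 9f 93 36 36 36 ∥ 63 60 db 46 1e.
Inner hash: even-index sum = 433 mod 256 = 177; odd-index sum = 549 mod 256 = 37 → b1 25.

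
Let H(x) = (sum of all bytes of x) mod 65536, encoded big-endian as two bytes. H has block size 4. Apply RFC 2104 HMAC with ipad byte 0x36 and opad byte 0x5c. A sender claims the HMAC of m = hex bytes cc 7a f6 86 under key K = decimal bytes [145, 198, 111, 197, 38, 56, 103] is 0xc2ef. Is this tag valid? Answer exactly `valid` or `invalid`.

invalid

Key decimal bytes [145, 198, 111, 197, 38, 56, 103] = 91 c6 6f c5 26 38 67 is 7 bytes > B = 4, so hash it first: H(key) = 03 50, then zero-pad to 4 bytes: K' = 03 50 00 00.
K' ⊕ ipad = 35 66 36 36; K' ⊕ opad = 5f 0c 5c 5c.
Inner hash: sum = 53+102+54+54+204+122+246+134 = 969 → 03 c9.
Outer hash (recomputed tag): sum = 95+12+92+92+3+201 = 495 → 01 ef.
Recomputed tag = 01ef; claimed = c2ef → mismatch.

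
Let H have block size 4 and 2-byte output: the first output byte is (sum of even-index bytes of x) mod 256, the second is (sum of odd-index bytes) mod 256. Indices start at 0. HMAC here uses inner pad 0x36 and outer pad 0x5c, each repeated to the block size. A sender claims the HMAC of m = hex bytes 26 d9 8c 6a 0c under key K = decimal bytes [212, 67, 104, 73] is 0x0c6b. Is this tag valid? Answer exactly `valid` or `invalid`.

Key decimal bytes [212, 67, 104, 73] = d4 43 68 49 is exactly B = 4 bytes: K' = d4 43 68 49.
K' ⊕ ipad = e2 75 5e 7f; K' ⊕ opad = 88 1f 34 15.
Inner hash: even-index sum = 510 mod 256 = 254; odd-index sum = 567 mod 256 = 55 → fe 37.
Outer hash (recomputed tag): even-index sum = 442 mod 256 = 186; odd-index sum = 107 mod 256 = 107 → ba 6b.
Recomputed tag = ba6b; claimed = 0c6b → mismatch.

invalid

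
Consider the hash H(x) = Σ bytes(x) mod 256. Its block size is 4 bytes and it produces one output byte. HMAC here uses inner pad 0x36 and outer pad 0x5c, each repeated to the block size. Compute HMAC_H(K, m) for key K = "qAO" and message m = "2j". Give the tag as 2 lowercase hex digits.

Key "qAO" = 71 41 4f is 3 bytes ≤ B = 4; zero-pad to 4 bytes: K' = 71 41 4f 00.
K' ⊕ ipad = 47 77 79 36.  K' ⊕ opad = 2d 1d 13 5c.
Inner input = (K'⊕ipad) ∥ m = 47 77 79 36 ∥ 32 6a.
Inner hash: sum = 71+119+121+54+50+106 = 521; mod 256 = 9 → 09.
Outer input = (K'⊕opad) ∥ inner = 2d 1d 13 5c ∥ 09.
Outer hash (tag): sum = 45+29+19+92+9 = 194 → c2.

c2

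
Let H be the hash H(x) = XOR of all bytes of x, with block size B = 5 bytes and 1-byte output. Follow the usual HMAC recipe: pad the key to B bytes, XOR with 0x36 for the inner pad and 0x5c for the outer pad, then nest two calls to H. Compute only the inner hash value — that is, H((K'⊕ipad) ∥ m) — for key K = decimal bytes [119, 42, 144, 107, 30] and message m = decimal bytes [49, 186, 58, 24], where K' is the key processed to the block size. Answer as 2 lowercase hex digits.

27

Key decimal bytes [119, 42, 144, 107, 30] = 77 2a 90 6b 1e is exactly B = 5 bytes: K' = 77 2a 90 6b 1e.
K' ⊕ ipad = 41 1c a6 5d 28.
Inner input = 41 1c a6 5d 28 ∥ 31 ba 3a 18.
Inner hash: XOR 41⊕1c⊕a6⊕5d⊕28⊕31⊕ba⊕3a⊕18 = 27.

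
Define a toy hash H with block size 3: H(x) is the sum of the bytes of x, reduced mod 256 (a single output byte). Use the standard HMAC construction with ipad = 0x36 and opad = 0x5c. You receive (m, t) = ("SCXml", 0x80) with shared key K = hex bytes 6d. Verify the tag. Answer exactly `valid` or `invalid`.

invalid

Key hex bytes 6d is 1 byte ≤ B = 3; zero-pad to 3 bytes: K' = 6d 00 00.
K' ⊕ ipad = 5b 36 36; K' ⊕ opad = 31 5c 5c.
Inner hash: sum = 91+54+54+83+67+88+109+108 = 654; mod 256 = 142 → 8e.
Outer hash (recomputed tag): sum = 49+92+92+142 = 375; mod 256 = 119 → 77.
Recomputed tag = 77; claimed = 80 → mismatch.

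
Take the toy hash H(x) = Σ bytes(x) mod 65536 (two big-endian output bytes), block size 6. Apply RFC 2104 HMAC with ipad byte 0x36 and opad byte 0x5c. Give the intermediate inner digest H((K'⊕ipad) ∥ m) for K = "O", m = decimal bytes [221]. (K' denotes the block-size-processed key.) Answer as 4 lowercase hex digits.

Key "O" = 4f is 1 byte ≤ B = 6; zero-pad to 6 bytes: K' = 4f 00 00 00 00 00.
K' ⊕ ipad = 79 36 36 36 36 36.
Inner input = 79 36 36 36 36 36 ∥ dd.
Inner hash: sum = 121+54+54+54+54+54+221 = 612 → 02 64.

0264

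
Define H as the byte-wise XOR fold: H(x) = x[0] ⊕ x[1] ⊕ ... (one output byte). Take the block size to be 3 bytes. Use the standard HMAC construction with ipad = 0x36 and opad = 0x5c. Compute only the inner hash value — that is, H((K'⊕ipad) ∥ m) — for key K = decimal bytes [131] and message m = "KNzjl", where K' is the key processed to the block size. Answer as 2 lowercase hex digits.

cc

Key decimal bytes [131] = 83 is 1 byte ≤ B = 3; zero-pad to 3 bytes: K' = 83 00 00.
K' ⊕ ipad = b5 36 36.
Inner input = b5 36 36 ∥ 4b 4e 7a 6a 6c.
Inner hash: XOR b5⊕36⊕36⊕4b⊕4e⊕7a⊕6a⊕6c = cc.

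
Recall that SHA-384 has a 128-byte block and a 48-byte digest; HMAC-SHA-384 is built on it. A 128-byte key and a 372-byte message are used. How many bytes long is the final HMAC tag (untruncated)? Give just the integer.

48

The tag is one SHA-384 digest: 48 bytes.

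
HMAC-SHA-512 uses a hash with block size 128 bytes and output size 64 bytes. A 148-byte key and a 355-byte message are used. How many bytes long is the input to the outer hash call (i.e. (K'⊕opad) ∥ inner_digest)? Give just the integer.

Key is 148 > 128 bytes, so it is hashed to 64 bytes then zero-padded to 128: |K'| = 128.
Outer input = (K'⊕opad) ∥ H(inner) → 128 + 64 = 192 bytes.

192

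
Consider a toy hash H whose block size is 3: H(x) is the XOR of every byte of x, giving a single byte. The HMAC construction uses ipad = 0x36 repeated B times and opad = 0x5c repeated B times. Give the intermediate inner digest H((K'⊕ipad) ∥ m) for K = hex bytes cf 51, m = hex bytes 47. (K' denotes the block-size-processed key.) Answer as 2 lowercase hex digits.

ef

Key hex bytes cf 51 is 2 bytes ≤ B = 3; zero-pad to 3 bytes: K' = cf 51 00.
K' ⊕ ipad = f9 67 36.
Inner input = f9 67 36 ∥ 47.
Inner hash: XOR f9⊕67⊕36⊕47 = ef.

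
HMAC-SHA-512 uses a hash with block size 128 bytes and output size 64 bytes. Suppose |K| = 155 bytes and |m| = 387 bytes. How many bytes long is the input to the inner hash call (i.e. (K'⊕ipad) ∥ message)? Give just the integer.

Key is 155 > 128 bytes, so it is hashed to 64 bytes then zero-padded to 128: |K'| = 128.
Inner input = (K'⊕ipad) ∥ m → 128 + 387 = 515 bytes.

515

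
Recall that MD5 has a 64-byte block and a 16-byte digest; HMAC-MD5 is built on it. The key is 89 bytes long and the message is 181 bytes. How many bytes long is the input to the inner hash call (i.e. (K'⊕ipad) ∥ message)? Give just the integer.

Key is 89 > 64 bytes, so it is hashed to 16 bytes then zero-padded to 64: |K'| = 64.
Inner input = (K'⊕ipad) ∥ m → 64 + 181 = 245 bytes.

245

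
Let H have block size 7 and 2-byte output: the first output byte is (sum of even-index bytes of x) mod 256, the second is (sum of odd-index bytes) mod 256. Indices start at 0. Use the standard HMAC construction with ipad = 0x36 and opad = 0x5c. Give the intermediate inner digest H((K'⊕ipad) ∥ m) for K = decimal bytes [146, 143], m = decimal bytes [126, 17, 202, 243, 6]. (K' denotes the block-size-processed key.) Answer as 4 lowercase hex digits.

Key decimal bytes [146, 143] = 92 8f is 2 bytes ≤ B = 7; zero-pad to 7 bytes: K' = 92 8f 00 00 00 00 00.
K' ⊕ ipad = a4 b9 36 36 36 36 36.
Inner input = a4 b9 36 36 36 36 36 ∥ 7e 11 ca f3 06.
Inner hash: even-index sum = 586 mod 256 = 74; odd-index sum = 627 mod 256 = 115 → 4a 73.

4a73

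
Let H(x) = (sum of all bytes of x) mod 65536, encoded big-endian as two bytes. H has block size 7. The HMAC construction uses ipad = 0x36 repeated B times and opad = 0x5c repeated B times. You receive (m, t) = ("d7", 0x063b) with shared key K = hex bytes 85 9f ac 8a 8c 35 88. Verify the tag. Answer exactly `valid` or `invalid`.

Key hex bytes 85 9f ac 8a 8c 35 88 is exactly B = 7 bytes: K' = 85 9f ac 8a 8c 35 88.
K' ⊕ ipad = b3 a9 9a bc ba 03 be; K' ⊕ opad = d9 c3 f0 d6 d0 69 d4.
Inner hash: sum = 179+169+154+188+186+3+190+100+55 = 1224 → 04 c8.
Outer hash (recomputed tag): sum = 217+195+240+214+208+105+212+4+200 = 1595 → 06 3b.
Recomputed tag = 063b; claimed = 063b → match.

valid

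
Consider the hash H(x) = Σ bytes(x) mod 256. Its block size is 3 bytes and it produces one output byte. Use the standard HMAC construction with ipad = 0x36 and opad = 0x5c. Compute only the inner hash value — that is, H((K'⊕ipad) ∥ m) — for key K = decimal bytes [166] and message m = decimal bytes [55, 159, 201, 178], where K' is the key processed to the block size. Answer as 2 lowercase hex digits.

Key decimal bytes [166] = a6 is 1 byte ≤ B = 3; zero-pad to 3 bytes: K' = a6 00 00.
K' ⊕ ipad = 90 36 36.
Inner input = 90 36 36 ∥ 37 9f c9 b2.
Inner hash: sum = 144+54+54+55+159+201+178 = 845; mod 256 = 77 → 4d.

4d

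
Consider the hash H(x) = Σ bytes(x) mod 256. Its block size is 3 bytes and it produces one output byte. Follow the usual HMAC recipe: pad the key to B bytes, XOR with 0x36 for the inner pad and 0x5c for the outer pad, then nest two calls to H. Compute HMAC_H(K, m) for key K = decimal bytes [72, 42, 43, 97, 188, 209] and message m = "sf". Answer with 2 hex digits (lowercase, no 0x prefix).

Key decimal bytes [72, 42, 43, 97, 188, 209] = 48 2a 2b 61 bc d1 is 6 bytes > B = 3, so hash it first: H(key) = 8b, then zero-pad to 3 bytes: K' = 8b 00 00.
K' ⊕ ipad = bd 36 36.  K' ⊕ opad = d7 5c 5c.
Inner input = (K'⊕ipad) ∥ m = bd 36 36 ∥ 73 66.
Inner hash: sum = 189+54+54+115+102 = 514; mod 256 = 2 → 02.
Outer input = (K'⊕opad) ∥ inner = d7 5c 5c ∥ 02.
Outer hash (tag): sum = 215+92+92+2 = 401; mod 256 = 145 → 91.

91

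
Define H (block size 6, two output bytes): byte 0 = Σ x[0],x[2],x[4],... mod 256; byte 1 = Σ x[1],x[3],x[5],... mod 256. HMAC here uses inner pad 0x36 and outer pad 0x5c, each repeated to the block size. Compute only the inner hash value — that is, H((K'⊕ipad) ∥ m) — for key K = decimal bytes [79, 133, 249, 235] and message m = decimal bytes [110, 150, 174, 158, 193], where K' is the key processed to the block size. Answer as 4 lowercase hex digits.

5bfa

Key decimal bytes [79, 133, 249, 235] = 4f 85 f9 eb is 4 bytes ≤ B = 6; zero-pad to 6 bytes: K' = 4f 85 f9 eb 00 00.
K' ⊕ ipad = 79 b3 cf dd 36 36.
Inner input = 79 b3 cf dd 36 36 ∥ 6e 96 ae 9e c1.
Inner hash: even-index sum = 859 mod 256 = 91; odd-index sum = 762 mod 256 = 250 → 5b fa.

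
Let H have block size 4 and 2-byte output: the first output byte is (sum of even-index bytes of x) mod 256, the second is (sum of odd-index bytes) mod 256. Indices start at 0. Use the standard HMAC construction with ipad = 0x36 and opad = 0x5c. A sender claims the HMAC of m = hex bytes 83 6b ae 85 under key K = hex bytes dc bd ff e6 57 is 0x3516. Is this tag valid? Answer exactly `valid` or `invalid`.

valid

Key hex bytes dc bd ff e6 57 is 5 bytes > B = 4, so hash it first: H(key) = 32 a3, then zero-pad to 4 bytes: K' = 32 a3 00 00.
K' ⊕ ipad = 04 95 36 36; K' ⊕ opad = 6e ff 5c 5c.
Inner hash: even-index sum = 363 mod 256 = 107; odd-index sum = 443 mod 256 = 187 → 6b bb.
Outer hash (recomputed tag): even-index sum = 309 mod 256 = 53; odd-index sum = 534 mod 256 = 22 → 35 16.
Recomputed tag = 3516; claimed = 3516 → match.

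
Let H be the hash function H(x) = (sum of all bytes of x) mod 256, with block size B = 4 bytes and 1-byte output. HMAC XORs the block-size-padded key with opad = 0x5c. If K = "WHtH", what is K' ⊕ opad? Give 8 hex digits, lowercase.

Key "WHtH" = 57 48 74 48 is exactly B = 4 bytes: K' = 57 48 74 48.
XOR each byte with 0x5c: 57⊕5c=0b, 48⊕5c=14, 74⊕5c=28, 48⊕5c=14.

0b142814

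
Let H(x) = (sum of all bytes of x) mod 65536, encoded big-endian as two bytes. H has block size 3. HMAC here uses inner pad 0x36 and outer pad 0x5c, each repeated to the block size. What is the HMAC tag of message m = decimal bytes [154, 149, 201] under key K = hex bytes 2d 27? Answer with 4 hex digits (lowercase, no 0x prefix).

01a4

Key hex bytes 2d 27 is 2 bytes ≤ B = 3; zero-pad to 3 bytes: K' = 2d 27 00.
K' ⊕ ipad = 1b 11 36.  K' ⊕ opad = 71 7b 5c.
Inner input = (K'⊕ipad) ∥ m = 1b 11 36 ∥ 9a 95 c9.
Inner hash: sum = 27+17+54+154+149+201 = 602 → 02 5a.
Outer input = (K'⊕opad) ∥ inner = 71 7b 5c ∥ 02 5a.
Outer hash (tag): sum = 113+123+92+2+90 = 420 → 01 a4.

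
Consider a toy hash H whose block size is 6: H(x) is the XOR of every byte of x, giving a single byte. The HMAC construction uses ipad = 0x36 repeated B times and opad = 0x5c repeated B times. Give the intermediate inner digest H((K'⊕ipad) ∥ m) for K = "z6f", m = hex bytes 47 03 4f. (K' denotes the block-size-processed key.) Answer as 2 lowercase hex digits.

21

Key "z6f" = 7a 36 66 is 3 bytes ≤ B = 6; zero-pad to 6 bytes: K' = 7a 36 66 00 00 00.
K' ⊕ ipad = 4c 00 50 36 36 36.
Inner input = 4c 00 50 36 36 36 ∥ 47 03 4f.
Inner hash: XOR 4c⊕00⊕50⊕36⊕36⊕36⊕47⊕03⊕4f = 21.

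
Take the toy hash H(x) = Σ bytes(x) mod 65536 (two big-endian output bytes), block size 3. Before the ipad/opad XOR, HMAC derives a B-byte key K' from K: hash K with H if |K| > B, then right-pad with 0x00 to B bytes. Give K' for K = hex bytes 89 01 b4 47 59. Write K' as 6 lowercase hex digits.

|K| = 5 > B = 3, so first hash the key.
H(K): sum = 137+1+180+71+89 = 478 → 01 de.
Zero-pad H(K) = 01 de to 3 bytes: K' = 01 de 00.

01de00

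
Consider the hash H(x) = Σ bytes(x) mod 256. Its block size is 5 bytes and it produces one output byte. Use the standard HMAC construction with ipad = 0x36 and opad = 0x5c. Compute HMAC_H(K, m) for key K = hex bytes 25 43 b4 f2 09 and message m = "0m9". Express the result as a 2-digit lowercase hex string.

Key hex bytes 25 43 b4 f2 09 is exactly B = 5 bytes: K' = 25 43 b4 f2 09.
K' ⊕ ipad = 13 75 82 c4 3f.  K' ⊕ opad = 79 1f e8 ae 55.
Inner input = (K'⊕ipad) ∥ m = 13 75 82 c4 3f ∥ 30 6d 39.
Inner hash: sum = 19+117+130+196+63+48+109+57 = 739; mod 256 = 227 → e3.
Outer input = (K'⊕opad) ∥ inner = 79 1f e8 ae 55 ∥ e3.
Outer hash (tag): sum = 121+31+232+174+85+227 = 870; mod 256 = 102 → 66.

66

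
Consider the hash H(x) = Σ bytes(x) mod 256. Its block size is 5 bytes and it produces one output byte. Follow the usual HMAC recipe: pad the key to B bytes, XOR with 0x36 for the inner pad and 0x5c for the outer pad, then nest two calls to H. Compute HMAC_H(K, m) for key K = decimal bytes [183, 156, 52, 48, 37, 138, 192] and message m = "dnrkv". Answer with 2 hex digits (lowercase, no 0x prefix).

Key decimal bytes [183, 156, 52, 48, 37, 138, 192] = b7 9c 34 30 25 8a c0 is 7 bytes > B = 5, so hash it first: H(key) = 26, then zero-pad to 5 bytes: K' = 26 00 00 00 00.
K' ⊕ ipad = 10 36 36 36 36.  K' ⊕ opad = 7a 5c 5c 5c 5c.
Inner input = (K'⊕ipad) ∥ m = 10 36 36 36 36 ∥ 64 6e 72 6b 76.
Inner hash: sum = 16+54+54+54+54+100+110+114+107+118 = 781; mod 256 = 13 → 0d.
Outer input = (K'⊕opad) ∥ inner = 7a 5c 5c 5c 5c ∥ 0d.
Outer hash (tag): sum = 122+92+92+92+92+13 = 503; mod 256 = 247 → f7.

f7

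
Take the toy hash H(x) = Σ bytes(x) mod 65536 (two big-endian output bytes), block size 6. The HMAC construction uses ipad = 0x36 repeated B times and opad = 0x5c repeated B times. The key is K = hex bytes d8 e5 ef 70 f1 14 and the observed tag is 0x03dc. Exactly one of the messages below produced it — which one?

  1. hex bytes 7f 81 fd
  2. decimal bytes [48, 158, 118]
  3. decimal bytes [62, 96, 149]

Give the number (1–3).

1

Key hex bytes d8 e5 ef 70 f1 14 is exactly B = 6 bytes: K' = d8 e5 ef 70 f1 14.
K' ⊕ ipad = ee d3 d9 46 c7 22; K' ⊕ opad = 84 b9 b3 2c ad 48.
m1: inner = H(ee d3 d9 46 c7 22 7f 81 fd) = 05 c6; tag = H(84 b9 b3 2c ad 48 05 c6) = 03dc ← matches
m2: inner = H(ee d3 d9 46 c7 22 30 9e 76) = 05 0d; tag = H(84 b9 b3 2c ad 48 05 0d) = 0323
m3: inner = H(ee d3 d9 46 c7 22 3e 60 95) = 04 fc; tag = H(84 b9 b3 2c ad 48 04 fc) = 0411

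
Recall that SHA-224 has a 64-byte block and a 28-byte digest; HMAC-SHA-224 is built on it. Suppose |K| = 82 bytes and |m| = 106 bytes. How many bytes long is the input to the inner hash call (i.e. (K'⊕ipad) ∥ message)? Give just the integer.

Key is 82 > 64 bytes, so it is hashed to 28 bytes then zero-padded to 64: |K'| = 64.
Inner input = (K'⊕ipad) ∥ m → 64 + 106 = 170 bytes.

170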